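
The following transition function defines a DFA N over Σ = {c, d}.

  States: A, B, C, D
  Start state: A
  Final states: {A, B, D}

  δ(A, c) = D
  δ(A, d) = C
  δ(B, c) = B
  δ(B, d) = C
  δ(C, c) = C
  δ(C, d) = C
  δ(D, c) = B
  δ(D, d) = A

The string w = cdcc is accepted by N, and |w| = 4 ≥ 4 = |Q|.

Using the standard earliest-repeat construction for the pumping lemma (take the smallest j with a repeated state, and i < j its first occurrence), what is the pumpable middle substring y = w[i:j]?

State sequence: A -c-> D -d-> A -c-> D -c-> B
First repeat at step 2: A was already visited.

So i = 0, j = 2, giving x = w[0:0] = ε, y = w[0:2] = cd, z = w[2:4] = cc.
Check: |xy| = 2 ≤ 4 and |y| = 2 ≥ 1. Reading y takes N from A back to A, so every xyⁱz is accepted.
The DFA has 4 states, so the proof of the pumping lemma guarantees a repeated state among the first 4+1 visited; the segment between the two visits is the pumpable y.

cd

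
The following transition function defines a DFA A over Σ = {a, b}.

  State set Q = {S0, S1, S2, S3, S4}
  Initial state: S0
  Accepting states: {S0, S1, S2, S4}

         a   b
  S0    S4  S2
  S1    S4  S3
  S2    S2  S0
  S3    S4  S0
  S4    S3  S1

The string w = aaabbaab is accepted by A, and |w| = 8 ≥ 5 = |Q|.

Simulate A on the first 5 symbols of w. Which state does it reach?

State sequence: S0 -a-> S4 -a-> S3 -a-> S4 -b-> S1 -b-> S3

After reading 5 characters, A is in state S3.

S3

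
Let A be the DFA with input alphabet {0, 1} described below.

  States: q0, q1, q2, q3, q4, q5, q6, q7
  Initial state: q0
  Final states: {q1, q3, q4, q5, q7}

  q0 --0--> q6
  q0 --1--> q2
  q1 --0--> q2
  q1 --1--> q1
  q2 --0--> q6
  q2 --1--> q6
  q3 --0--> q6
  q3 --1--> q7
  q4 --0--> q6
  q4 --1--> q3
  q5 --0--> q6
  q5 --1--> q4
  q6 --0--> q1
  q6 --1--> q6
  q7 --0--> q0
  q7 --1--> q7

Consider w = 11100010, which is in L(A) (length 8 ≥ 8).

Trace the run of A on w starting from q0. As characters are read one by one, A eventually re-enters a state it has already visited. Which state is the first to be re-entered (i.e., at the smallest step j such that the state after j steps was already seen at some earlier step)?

Run of A on w = 1 1 1 0 0 0 1 0:
  step 0: q0  (start)
  step 1: q2  (read 1: q0→q2)
  step 2: q6  (read 1: q2→q6)
  step 3: q6  (read 1: q6→q6)   ← first repeat (q6 seen earlier)
  step 4: q1  (read 0: q6→q1)
  step 5: q2  (read 0: q1→q2)
  step 6: q6  (read 0: q2→q6)
  step 7: q6  (read 1: q6→q6)
  step 8: q1  (read 0: q6→q1)

The earliest repeat is at step j = 3: A is in q6, which it already visited at step i = 2.
The DFA has 8 states, so the proof of the pumping lemma guarantees a repeated state among the first 8+1 visited; the segment between the two visits is the pumpable y.

q6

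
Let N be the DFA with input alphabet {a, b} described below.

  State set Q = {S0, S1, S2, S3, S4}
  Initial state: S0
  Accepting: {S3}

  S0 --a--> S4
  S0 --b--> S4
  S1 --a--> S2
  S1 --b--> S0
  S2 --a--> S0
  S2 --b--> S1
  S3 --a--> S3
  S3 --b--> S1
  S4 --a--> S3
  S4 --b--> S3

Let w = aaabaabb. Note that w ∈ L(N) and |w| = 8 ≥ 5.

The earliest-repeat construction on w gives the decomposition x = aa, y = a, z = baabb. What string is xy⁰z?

xy⁰z = xz = aa·baabb = aabaabb.
Reading y = a takes N from S3 back to S3, so after x the machine is still in S3, and z then leads to the accepting state S3. Hence aabaabb ∈ L(N).

aabaabb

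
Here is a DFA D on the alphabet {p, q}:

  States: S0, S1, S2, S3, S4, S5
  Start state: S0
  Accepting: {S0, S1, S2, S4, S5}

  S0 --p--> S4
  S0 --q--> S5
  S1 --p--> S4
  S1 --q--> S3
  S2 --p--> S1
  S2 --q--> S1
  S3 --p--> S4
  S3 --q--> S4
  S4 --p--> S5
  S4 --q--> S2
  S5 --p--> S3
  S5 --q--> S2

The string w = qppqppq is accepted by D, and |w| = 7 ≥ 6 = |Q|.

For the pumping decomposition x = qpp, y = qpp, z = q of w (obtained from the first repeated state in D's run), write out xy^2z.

xy^2z = qpp·qpp·qpp·q = qppqppqppq.
Reading y = qpp takes D from S4 back to S4, so after x·y·y the machine is still in S4, and z then leads to the accepting state S2. Hence qppqppqppq ∈ L(D).

qppqppqppq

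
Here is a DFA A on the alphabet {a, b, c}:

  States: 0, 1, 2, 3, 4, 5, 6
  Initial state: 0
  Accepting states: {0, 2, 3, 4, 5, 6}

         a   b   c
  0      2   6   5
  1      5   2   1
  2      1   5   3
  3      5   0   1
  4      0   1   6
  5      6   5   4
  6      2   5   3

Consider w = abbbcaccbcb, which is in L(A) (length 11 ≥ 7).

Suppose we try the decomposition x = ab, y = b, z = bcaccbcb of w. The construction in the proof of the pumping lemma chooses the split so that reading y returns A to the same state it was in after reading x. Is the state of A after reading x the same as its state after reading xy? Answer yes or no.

yes

State sequence: 0 -a-> 2 -b-> 5 -b-> 5

After x (step 2): 5. After xy (step 3): 5.
They match, so y = b drives A around a cycle from 5 back to itself; pumping y any number of times keeps A in 5 before reading z, and xyⁱz ∈ L(A) for every i ≥ 0.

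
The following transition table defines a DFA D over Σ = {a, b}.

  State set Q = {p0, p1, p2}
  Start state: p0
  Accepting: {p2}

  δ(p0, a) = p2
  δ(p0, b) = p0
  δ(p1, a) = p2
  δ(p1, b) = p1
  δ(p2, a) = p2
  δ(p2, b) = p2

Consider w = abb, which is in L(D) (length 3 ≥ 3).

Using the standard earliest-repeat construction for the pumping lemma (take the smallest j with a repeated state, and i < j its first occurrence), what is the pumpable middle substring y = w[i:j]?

b

State sequence: p0 -a-> p2 -b-> p2 -b-> p2
First repeat at step 2: p2 was already visited.

So i = 1, j = 2, giving x = w[0:1] = a, y = w[1:2] = b, z = w[2:3] = b.
Check: |xy| = 2 ≤ 3 and |y| = 1 ≥ 1. Reading y takes D from p2 back to p2, so every xyⁱz is accepted.
Pumping length from the standard proof: p = 3 (the number of states). The repeated state found above gives |xy| = j ≤ 3 and |y| = j − i ≥ 1.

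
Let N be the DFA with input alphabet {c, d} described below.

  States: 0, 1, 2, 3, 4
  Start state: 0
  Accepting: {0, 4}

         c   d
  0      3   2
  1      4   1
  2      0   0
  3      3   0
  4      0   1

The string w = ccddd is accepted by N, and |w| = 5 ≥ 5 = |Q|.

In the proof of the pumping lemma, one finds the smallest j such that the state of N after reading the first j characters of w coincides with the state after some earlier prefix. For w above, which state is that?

3

State sequence: 0 -c-> 3 -c-> 3 -d-> 0 -d-> 2 -d-> 0
First repeat at step 2: 3 was already visited.

The earliest repeat is at step j = 2: N is in 3, which it already visited at step i = 1.
Pumping length from the standard proof: p = 5 (the number of states). The repeated state found above gives |xy| = j ≤ 5 and |y| = j − i ≥ 1.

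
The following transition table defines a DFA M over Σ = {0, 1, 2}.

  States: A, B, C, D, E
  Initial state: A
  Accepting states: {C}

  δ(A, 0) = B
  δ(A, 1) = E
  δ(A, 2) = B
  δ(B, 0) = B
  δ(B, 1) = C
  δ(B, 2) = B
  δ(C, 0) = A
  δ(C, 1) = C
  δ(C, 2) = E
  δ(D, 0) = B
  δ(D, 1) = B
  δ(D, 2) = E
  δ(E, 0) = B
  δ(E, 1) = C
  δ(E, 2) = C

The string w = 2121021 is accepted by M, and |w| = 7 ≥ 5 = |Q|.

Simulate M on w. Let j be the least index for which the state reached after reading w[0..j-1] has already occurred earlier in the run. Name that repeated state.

Run of M on w = 2 1 2 1 0 2 1:
  step 0: A  (start)
  step 1: B  (read 2: A→B)
  step 2: C  (read 1: B→C)
  step 3: E  (read 2: C→E)
  step 4: C  (read 1: E→C)   ← first repeat (C seen earlier)
  step 5: A  (read 0: C→A)
  step 6: B  (read 2: A→B)
  step 7: C  (read 1: B→C)

The earliest repeat is at step j = 4: M is in C, which it already visited at step i = 2.
Pumping length from the standard proof: p = 5 (the number of states). The repeated state found above gives |xy| = j ≤ 5 and |y| = j − i ≥ 1.

C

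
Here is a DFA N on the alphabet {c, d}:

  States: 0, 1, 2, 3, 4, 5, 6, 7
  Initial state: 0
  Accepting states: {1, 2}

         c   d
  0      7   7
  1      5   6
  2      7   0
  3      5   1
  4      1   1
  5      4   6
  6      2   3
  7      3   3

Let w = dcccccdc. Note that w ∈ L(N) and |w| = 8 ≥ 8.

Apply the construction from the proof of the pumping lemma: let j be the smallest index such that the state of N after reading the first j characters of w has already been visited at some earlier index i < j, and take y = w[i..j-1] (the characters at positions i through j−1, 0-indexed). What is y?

State sequence: 0 -d-> 7 -c-> 3 -c-> 5 -c-> 4 -c-> 1 -c-> 5 -d-> 6 -c-> 2
First repeat at step 6: 5 was already visited.

So i = 3, j = 6, giving x = w[0:3] = dcc, y = w[3:6] = ccc, z = w[6:8] = dc.
Check: |xy| = 6 ≤ 8 and |y| = 3 ≥ 1. Reading y takes N from 5 back to 5, so every xyⁱz is accepted.
With |Q| = 8, pigeonhole forces a state repeat no later than step 8; the substring read between the first and second visits to that state can be pumped.

ccc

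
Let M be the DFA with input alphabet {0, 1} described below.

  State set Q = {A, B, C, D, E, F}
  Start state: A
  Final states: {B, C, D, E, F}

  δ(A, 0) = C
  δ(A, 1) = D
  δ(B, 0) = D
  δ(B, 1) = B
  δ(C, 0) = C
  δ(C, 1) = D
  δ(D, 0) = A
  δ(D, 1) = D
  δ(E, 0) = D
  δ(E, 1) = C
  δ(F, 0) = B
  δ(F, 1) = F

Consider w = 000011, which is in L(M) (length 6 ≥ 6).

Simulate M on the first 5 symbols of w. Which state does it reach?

D

State sequence: A -0-> C -0-> C -0-> C -0-> C -1-> D

After reading 5 characters, M is in state D.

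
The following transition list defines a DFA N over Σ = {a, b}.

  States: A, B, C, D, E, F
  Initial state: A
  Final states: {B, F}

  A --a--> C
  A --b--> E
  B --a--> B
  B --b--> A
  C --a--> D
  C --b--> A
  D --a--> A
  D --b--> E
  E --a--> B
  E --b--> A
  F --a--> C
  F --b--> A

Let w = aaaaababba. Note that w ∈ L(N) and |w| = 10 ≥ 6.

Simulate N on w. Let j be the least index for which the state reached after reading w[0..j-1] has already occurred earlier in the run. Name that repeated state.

A

Run of N on w = a a a a a b a b b a:
  step 0: A  (start)
  step 1: C  (read a: A→C)
  step 2: D  (read a: C→D)
  step 3: A  (read a: D→A)   ← first repeat (A seen earlier)
  step 4: C  (read a: A→C)
  step 5: D  (read a: C→D)
  step 6: E  (read b: D→E)
  step 7: B  (read a: E→B)
  step 8: A  (read b: B→A)
  step 9: E  (read b: A→E)
  step 10: B  (read a: E→B)

The earliest repeat is at step j = 3: N is in A, which it already visited at step i = 0.
The DFA has 6 states, so the proof of the pumping lemma guarantees a repeated state among the first 6+1 visited; the segment between the two visits is the pumpable y.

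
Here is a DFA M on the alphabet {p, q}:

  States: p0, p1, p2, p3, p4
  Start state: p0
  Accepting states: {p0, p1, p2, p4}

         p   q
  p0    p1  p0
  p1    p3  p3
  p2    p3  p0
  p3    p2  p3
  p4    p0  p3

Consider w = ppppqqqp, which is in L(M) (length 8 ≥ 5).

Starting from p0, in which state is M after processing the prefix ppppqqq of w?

p3

Run of M on the first 7 characters of w = p p p p q q q:
  step 0: p0  (start)
  step 1: p1  (read p: p0→p1)
  step 2: p3  (read p: p1→p3)
  step 3: p2  (read p: p3→p2)
  step 4: p3  (read p: p2→p3)
  step 5: p3  (read q: p3→p3)
  step 6: p3  (read q: p3→p3)
  step 7: p3  (read q: p3→p3)

After reading 7 characters, M is in state p3.
(This kind of state-tracing is the core of the pumping-lemma construction: with 5 states, pigeonhole forces a repeat within the first 5 steps.)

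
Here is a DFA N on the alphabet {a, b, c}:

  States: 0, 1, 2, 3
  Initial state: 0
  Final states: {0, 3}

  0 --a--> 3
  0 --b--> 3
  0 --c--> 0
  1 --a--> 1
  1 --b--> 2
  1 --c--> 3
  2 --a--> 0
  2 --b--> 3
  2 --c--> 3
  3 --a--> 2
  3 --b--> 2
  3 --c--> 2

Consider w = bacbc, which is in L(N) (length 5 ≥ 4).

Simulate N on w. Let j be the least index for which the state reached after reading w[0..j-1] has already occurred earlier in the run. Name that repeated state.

3

Run of N on w = b a c b c:
  step 0: 0  (start)
  step 1: 3  (read b: 0→3)
  step 2: 2  (read a: 3→2)
  step 3: 3  (read c: 2→3)   ← first repeat (3 seen earlier)
  step 4: 2  (read b: 3→2)
  step 5: 3  (read c: 2→3)

The earliest repeat is at step j = 3: N is in 3, which it already visited at step i = 1.
Pumping length from the standard proof: p = 4 (the number of states). The repeated state found above gives |xy| = j ≤ 4 and |y| = j − i ≥ 1.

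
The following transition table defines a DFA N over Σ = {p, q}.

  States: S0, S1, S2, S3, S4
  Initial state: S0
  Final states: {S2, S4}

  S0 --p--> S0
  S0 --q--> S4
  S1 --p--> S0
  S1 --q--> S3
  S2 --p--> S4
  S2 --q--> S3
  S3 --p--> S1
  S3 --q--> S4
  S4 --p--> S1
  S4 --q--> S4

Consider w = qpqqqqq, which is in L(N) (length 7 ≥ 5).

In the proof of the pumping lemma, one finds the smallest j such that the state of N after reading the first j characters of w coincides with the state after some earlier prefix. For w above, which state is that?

S4

Run of N on w = q p q q q q q:
  step 0: S0  (start)
  step 1: S4  (read q: S0→S4)
  step 2: S1  (read p: S4→S1)
  step 3: S3  (read q: S1→S3)
  step 4: S4  (read q: S3→S4)   ← first repeat (S4 seen earlier)
  step 5: S4  (read q: S4→S4)
  step 6: S4  (read q: S4→S4)
  step 7: S4  (read q: S4→S4)

The earliest repeat is at step j = 4: N is in S4, which it already visited at step i = 1.
Pumping length from the standard proof: p = 5 (the number of states). The repeated state found above gives |xy| = j ≤ 5 and |y| = j − i ≥ 1.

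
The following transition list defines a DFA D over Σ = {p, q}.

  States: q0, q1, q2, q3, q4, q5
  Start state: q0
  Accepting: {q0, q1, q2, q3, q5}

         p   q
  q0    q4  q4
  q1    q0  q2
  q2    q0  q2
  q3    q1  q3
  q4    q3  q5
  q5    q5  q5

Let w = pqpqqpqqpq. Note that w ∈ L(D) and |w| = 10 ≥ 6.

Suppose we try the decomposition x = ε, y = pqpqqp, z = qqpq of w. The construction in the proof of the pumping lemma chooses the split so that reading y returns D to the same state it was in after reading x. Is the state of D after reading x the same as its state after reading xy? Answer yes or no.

no

Run of D on the first 6 characters of w = p q p q q p:
  step 0: q0  (start)
  step 1: q4  (read p: q0→q4)
  step 2: q5  (read q: q4→q5)
  step 3: q5  (read p: q5→q5)
  step 4: q5  (read q: q5→q5)
  step 5: q5  (read q: q5→q5)
  step 6: q5  (read p: q5→q5)

After x (step 0): q0. After xy (step 6): q5.
They differ (q0 ≠ q5), so y is not a cycle from the state after x; this split is not the one the pumping-lemma construction produces, and pumping y need not keep the string in L(D).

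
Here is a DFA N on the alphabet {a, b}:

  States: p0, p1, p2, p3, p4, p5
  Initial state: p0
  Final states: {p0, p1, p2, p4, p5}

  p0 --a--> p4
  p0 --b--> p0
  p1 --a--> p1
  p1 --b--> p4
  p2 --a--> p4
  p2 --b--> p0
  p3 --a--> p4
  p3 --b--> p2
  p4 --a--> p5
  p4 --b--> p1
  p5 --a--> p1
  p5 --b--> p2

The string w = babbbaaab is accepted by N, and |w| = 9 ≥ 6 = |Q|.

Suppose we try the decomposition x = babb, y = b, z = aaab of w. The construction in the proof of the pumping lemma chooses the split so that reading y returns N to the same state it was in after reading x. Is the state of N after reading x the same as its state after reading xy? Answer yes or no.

no

State sequence: p0 -b-> p0 -a-> p4 -b-> p1 -b-> p4 -b-> p1

After x (step 4): p4. After xy (step 5): p1.
They differ (p4 ≠ p1), so y is not a cycle from the state after x; this split is not the one the pumping-lemma construction produces, and pumping y need not keep the string in L(N).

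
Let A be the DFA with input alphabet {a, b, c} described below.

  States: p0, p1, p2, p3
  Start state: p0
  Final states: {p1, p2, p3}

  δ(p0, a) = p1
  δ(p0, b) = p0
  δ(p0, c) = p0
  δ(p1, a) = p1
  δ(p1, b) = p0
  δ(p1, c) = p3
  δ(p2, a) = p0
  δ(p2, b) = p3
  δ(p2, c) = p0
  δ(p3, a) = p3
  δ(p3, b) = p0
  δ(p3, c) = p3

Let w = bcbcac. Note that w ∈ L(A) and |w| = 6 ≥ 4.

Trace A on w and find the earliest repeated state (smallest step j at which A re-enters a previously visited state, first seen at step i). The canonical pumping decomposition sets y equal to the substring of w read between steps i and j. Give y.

b

State sequence: p0 -b-> p0 -c-> p0 -b-> p0 -c-> p0 -a-> p1 -c-> p3
First repeat at step 1: p0 was already visited.

So i = 0, j = 1, giving x = w[0:0] = ε, y = w[0:1] = b, z = w[1:6] = cbcac.
Check: |xy| = 1 ≤ 4 and |y| = 1 ≥ 1. Reading y takes A from p0 back to p0, so every xyⁱz is accepted.
With |Q| = 4, pigeonhole forces a state repeat no later than step 4; the substring read between the first and second visits to that state can be pumped.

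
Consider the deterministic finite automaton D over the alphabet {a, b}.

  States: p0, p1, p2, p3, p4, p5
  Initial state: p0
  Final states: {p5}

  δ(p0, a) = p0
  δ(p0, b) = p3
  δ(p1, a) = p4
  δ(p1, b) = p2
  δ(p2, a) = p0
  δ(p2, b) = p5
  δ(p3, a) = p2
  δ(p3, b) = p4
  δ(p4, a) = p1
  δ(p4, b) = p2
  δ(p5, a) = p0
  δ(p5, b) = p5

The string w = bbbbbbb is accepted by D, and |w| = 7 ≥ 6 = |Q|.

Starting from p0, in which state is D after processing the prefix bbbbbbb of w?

State sequence: p0 -b-> p3 -b-> p4 -b-> p2 -b-> p5 -b-> p5 -b-> p5 -b-> p5

After reading 7 characters, D is in state p5.

p5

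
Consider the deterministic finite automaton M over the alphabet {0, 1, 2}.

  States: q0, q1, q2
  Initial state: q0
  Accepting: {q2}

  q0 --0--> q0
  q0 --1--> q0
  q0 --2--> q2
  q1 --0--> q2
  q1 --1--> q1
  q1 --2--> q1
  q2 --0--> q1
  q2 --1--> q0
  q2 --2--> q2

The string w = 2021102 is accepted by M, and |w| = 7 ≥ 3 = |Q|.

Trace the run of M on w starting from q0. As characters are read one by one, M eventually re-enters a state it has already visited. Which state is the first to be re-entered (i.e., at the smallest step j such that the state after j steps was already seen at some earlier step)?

Run of M on w = 2 0 2 1 1 0 2:
  step 0: q0  (start)
  step 1: q2  (read 2: q0→q2)
  step 2: q1  (read 0: q2→q1)
  step 3: q1  (read 2: q1→q1)   ← first repeat (q1 seen earlier)
  step 4: q1  (read 1: q1→q1)
  step 5: q1  (read 1: q1→q1)
  step 6: q2  (read 0: q1→q2)
  step 7: q2  (read 2: q2→q2)

The earliest repeat is at step j = 3: M is in q1, which it already visited at step i = 2.
With |Q| = 3, pigeonhole forces a state repeat no later than step 3; the substring read between the first and second visits to that state can be pumped.

q1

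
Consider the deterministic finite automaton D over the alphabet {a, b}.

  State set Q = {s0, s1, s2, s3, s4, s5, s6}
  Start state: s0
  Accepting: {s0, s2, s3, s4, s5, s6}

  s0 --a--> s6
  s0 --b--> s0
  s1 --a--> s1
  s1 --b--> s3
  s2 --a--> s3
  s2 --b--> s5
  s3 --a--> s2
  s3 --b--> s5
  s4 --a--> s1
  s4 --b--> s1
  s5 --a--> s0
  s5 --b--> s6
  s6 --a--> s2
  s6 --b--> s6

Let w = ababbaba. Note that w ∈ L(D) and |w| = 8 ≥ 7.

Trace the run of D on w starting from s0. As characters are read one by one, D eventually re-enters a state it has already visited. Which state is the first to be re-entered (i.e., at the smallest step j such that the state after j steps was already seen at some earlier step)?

s6

State sequence: s0 -a-> s6 -b-> s6 -a-> s2 -b-> s5 -b-> s6 -a-> s2 -b-> s5 -a-> s0
First repeat at step 2: s6 was already visited.

The earliest repeat is at step j = 2: D is in s6, which it already visited at step i = 1.
With |Q| = 7, pigeonhole forces a state repeat no later than step 7; the substring read between the first and second visits to that state can be pumped.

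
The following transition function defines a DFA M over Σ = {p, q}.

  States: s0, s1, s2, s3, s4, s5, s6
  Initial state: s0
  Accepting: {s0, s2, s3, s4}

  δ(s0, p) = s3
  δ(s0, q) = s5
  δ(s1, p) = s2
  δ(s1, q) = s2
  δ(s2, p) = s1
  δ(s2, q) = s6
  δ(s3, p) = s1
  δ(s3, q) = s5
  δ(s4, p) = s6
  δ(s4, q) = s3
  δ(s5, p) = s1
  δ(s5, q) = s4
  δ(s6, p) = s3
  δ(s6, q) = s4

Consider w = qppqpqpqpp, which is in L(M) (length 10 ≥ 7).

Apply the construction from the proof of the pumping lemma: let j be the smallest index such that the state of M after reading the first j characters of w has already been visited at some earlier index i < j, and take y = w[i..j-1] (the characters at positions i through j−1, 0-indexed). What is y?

Run of M on w = q p p q p q p q p p:
  step 0: s0  (start)
  step 1: s5  (read q: s0→s5)
  step 2: s1  (read p: s5→s1)
  step 3: s2  (read p: s1→s2)
  step 4: s6  (read q: s2→s6)
  step 5: s3  (read p: s6→s3)
  step 6: s5  (read q: s3→s5)   ← first repeat (s5 seen earlier)
  step 7: s1  (read p: s5→s1)
  step 8: s2  (read q: s1→s2)
  step 9: s1  (read p: s2→s1)
  step 10: s2  (read p: s1→s2)

So i = 1, j = 6, giving x = w[0:1] = q, y = w[1:6] = ppqpq, z = w[6:10] = pqpp.
Check: |xy| = 6 ≤ 7 and |y| = 5 ≥ 1. Reading y takes M from s5 back to s5, so every xyⁱz is accepted.

ppqpq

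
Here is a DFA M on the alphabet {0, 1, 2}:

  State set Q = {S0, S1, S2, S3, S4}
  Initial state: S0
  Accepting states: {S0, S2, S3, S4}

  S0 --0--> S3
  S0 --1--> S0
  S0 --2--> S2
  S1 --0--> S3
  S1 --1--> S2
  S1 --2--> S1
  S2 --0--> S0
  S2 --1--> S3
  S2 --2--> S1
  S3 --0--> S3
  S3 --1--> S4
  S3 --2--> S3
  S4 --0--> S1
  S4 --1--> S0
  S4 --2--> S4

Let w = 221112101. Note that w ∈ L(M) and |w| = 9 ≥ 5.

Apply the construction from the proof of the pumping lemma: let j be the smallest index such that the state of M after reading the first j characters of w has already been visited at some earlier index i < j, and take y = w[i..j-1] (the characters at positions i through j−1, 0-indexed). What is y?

21

State sequence: S0 -2-> S2 -2-> S1 -1-> S2 -1-> S3 -1-> S4 -2-> S4 -1-> S0 -0-> S3 -1-> S4
First repeat at step 3: S2 was already visited.

So i = 1, j = 3, giving x = w[0:1] = 2, y = w[1:3] = 21, z = w[3:9] = 112101.
Check: |xy| = 3 ≤ 5 and |y| = 2 ≥ 1. Reading y takes M from S2 back to S2, so every xyⁱz is accepted.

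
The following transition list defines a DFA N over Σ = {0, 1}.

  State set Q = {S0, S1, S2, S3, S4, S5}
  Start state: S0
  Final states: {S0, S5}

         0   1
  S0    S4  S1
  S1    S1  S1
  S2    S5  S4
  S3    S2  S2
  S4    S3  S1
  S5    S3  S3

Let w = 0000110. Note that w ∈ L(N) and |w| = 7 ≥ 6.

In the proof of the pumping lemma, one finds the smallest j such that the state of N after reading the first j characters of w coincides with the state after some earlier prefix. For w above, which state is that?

S3

State sequence: S0 -0-> S4 -0-> S3 -0-> S2 -0-> S5 -1-> S3 -1-> S2 -0-> S5
First repeat at step 5: S3 was already visited.

The earliest repeat is at step j = 5: N is in S3, which it already visited at step i = 2.
The DFA has 6 states, so the proof of the pumping lemma guarantees a repeated state among the first 6+1 visited; the segment between the two visits is the pumpable y.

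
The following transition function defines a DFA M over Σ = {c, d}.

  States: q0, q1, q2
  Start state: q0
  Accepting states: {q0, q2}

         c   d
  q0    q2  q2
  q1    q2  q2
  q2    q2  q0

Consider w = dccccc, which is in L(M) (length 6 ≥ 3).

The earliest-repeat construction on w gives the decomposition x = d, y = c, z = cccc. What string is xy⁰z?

dcccc

xy⁰z = xz = d·cccc = dcccc.
Reading y = c takes M from q2 back to q2, so after x the machine is still in q2, and z then leads to the accepting state q2. Hence dcccc ∈ L(M).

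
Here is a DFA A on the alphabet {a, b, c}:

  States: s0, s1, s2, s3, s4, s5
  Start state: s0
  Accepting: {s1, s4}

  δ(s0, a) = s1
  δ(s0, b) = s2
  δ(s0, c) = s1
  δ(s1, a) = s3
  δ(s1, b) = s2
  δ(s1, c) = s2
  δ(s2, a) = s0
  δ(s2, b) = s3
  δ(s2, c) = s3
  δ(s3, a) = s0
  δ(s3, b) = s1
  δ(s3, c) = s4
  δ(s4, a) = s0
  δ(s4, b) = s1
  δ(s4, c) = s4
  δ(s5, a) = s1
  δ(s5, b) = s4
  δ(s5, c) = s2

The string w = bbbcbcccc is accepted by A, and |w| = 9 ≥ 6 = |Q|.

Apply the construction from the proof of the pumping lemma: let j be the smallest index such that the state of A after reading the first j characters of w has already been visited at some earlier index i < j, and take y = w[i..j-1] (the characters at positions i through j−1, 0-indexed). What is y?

bbc

Run of A on w = b b b c b c c c c:
  step 0: s0  (start)
  step 1: s2  (read b: s0→s2)
  step 2: s3  (read b: s2→s3)
  step 3: s1  (read b: s3→s1)
  step 4: s2  (read c: s1→s2)   ← first repeat (s2 seen earlier)
  step 5: s3  (read b: s2→s3)
  step 6: s4  (read c: s3→s4)
  step 7: s4  (read c: s4→s4)
  step 8: s4  (read c: s4→s4)
  step 9: s4  (read c: s4→s4)

So i = 1, j = 4, giving x = w[0:1] = b, y = w[1:4] = bbc, z = w[4:9] = bcccc.
Check: |xy| = 4 ≤ 6 and |y| = 3 ≥ 1. Reading y takes A from s2 back to s2, so every xyⁱz is accepted.
With |Q| = 6, pigeonhole forces a state repeat no later than step 6; the substring read between the first and second visits to that state can be pumped.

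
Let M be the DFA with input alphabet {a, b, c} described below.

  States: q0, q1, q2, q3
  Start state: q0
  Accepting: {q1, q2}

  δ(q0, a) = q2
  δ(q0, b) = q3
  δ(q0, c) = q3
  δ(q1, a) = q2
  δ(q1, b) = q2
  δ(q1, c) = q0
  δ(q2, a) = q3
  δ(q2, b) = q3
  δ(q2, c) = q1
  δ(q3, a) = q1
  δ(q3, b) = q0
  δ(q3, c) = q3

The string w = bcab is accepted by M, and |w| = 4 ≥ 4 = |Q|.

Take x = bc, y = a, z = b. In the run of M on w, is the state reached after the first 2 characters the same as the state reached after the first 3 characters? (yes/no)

Run of M on the first 3 characters of w = b c a:
  step 0: q0  (start)
  step 1: q3  (read b: q0→q3)
  step 2: q3  (read c: q3→q3)
  step 3: q1  (read a: q3→q1)

After x (step 2): q3. After xy (step 3): q1.
They differ (q3 ≠ q1), so y is not a cycle from the state after x; this split is not the one the pumping-lemma construction produces, and pumping y need not keep the string in L(M).

no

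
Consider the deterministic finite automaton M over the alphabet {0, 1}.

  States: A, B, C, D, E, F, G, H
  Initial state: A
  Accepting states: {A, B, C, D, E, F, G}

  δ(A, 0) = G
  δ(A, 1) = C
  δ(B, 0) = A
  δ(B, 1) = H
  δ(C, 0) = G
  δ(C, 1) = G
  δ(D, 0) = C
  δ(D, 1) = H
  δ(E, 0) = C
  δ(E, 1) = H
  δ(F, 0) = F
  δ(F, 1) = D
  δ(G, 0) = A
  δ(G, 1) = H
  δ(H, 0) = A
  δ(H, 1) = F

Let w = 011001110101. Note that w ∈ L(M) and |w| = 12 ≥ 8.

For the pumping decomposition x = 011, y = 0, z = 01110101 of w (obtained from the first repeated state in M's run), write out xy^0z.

01101110101

xy⁰z = xz = 011·01110101 = 01101110101.
Reading y = 0 takes M from F back to F, so after x the machine is still in F, and z then leads to the accepting state G. Hence 01101110101 ∈ L(M).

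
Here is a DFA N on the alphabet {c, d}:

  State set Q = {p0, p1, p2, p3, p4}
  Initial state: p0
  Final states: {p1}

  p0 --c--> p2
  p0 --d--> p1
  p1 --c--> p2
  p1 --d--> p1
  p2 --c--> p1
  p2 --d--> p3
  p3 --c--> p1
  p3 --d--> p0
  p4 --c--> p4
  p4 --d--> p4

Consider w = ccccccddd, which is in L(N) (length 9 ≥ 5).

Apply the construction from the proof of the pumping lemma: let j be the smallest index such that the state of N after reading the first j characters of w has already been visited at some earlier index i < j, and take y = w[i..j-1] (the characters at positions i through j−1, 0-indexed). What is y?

State sequence: p0 -c-> p2 -c-> p1 -c-> p2 -c-> p1 -c-> p2 -c-> p1 -d-> p1 -d-> p1 -d-> p1
First repeat at step 3: p2 was already visited.

So i = 1, j = 3, giving x = w[0:1] = c, y = w[1:3] = cc, z = w[3:9] = cccddd.
Check: |xy| = 3 ≤ 5 and |y| = 2 ≥ 1. Reading y takes N from p2 back to p2, so every xyⁱz is accepted.
Pumping length from the standard proof: p = 5 (the number of states). The repeated state found above gives |xy| = j ≤ 5 and |y| = j − i ≥ 1.

cc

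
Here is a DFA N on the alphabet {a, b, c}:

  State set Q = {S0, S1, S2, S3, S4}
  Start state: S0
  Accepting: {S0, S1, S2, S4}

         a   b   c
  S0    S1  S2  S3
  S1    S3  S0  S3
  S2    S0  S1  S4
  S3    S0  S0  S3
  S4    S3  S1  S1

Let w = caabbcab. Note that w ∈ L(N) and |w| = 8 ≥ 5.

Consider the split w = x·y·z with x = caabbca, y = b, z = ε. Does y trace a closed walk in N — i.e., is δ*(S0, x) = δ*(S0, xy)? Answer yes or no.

no

Run of N on the first 8 characters of w = c a a b b c a b:
  step 0: S0  (start)
  step 1: S3  (read c: S0→S3)
  step 2: S0  (read a: S3→S0)
  step 3: S1  (read a: S0→S1)
  step 4: S0  (read b: S1→S0)
  step 5: S2  (read b: S0→S2)
  step 6: S4  (read c: S2→S4)
  step 7: S3  (read a: S4→S3)
  step 8: S0  (read b: S3→S0)

After x (step 7): S3. After xy (step 8): S0.
They differ (S3 ≠ S0), so y is not a cycle from the state after x; this split is not the one the pumping-lemma construction produces, and pumping y need not keep the string in L(N).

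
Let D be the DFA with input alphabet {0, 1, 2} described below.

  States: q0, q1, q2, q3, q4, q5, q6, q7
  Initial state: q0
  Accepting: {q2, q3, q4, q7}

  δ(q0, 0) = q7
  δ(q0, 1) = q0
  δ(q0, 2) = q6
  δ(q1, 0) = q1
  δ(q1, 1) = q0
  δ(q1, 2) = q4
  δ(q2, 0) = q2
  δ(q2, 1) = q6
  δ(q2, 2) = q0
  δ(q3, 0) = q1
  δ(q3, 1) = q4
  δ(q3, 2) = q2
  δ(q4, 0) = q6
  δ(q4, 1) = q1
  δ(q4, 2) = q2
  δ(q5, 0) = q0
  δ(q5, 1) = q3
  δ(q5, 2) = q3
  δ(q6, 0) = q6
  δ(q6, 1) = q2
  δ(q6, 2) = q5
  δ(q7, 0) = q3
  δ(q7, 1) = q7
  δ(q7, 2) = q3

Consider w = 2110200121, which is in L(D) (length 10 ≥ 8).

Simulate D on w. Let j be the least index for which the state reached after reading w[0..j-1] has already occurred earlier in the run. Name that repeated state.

q6

Run of D on w = 2 1 1 0 2 0 0 1 2 1:
  step 0: q0  (start)
  step 1: q6  (read 2: q0→q6)
  step 2: q2  (read 1: q6→q2)
  step 3: q6  (read 1: q2→q6)   ← first repeat (q6 seen earlier)
  step 4: q6  (read 0: q6→q6)
  step 5: q5  (read 2: q6→q5)
  step 6: q0  (read 0: q5→q0)
  step 7: q7  (read 0: q0→q7)
  step 8: q7  (read 1: q7→q7)
  step 9: q3  (read 2: q7→q3)
  step 10: q4  (read 1: q3→q4)

The earliest repeat is at step j = 3: D is in q6, which it already visited at step i = 1.
With |Q| = 8, pigeonhole forces a state repeat no later than step 8; the substring read between the first and second visits to that state can be pumped.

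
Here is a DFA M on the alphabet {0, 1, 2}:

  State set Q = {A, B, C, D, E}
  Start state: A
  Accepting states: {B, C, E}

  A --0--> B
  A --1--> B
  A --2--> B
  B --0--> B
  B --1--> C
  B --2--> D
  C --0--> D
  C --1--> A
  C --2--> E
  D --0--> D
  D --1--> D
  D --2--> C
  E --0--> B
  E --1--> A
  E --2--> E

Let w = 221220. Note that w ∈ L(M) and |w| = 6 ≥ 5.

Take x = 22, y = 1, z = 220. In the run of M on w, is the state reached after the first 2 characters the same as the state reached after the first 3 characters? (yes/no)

State sequence: A -2-> B -2-> D -1-> D

After x (step 2): D. After xy (step 3): D.
They match, so y = 1 drives M around a cycle from D back to itself; pumping y any number of times keeps M in D before reading z, and xyⁱz ∈ L(M) for every i ≥ 0.

yes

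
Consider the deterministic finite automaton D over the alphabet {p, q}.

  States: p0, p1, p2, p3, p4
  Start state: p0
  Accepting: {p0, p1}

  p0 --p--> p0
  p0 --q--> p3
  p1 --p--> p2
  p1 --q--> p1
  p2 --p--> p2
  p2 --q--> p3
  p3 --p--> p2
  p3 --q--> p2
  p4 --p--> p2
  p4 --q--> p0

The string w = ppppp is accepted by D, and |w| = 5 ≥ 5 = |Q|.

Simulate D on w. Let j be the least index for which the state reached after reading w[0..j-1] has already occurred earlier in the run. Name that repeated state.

p0

Run of D on w = p p p p p:
  step 0: p0  (start)
  step 1: p0  (read p: p0→p0)   ← first repeat (p0 seen earlier)
  step 2: p0  (read p: p0→p0)
  step 3: p0  (read p: p0→p0)
  step 4: p0  (read p: p0→p0)
  step 5: p0  (read p: p0→p0)

The earliest repeat is at step j = 1: D is in p0, which it already visited at step i = 0.
Since D has 5 states, any run of length ≥ 5 visits 5+1 states, so by pigeonhole some state repeats within the first 5 steps — that repeat gives the pumpable loop.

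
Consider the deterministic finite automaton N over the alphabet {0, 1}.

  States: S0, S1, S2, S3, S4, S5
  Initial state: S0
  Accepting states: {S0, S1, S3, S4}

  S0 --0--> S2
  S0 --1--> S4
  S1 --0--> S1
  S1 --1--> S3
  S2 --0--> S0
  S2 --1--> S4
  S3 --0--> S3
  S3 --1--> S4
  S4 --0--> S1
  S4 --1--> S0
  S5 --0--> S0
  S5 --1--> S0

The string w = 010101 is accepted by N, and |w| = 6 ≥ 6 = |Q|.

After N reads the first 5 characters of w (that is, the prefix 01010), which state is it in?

S3

Run of N on the first 5 characters of w = 0 1 0 1 0:
  step 0: S0  (start)
  step 1: S2  (read 0: S0→S2)
  step 2: S4  (read 1: S2→S4)
  step 3: S1  (read 0: S4→S1)
  step 4: S3  (read 1: S1→S3)
  step 5: S3  (read 0: S3→S3)

After reading 5 characters, N is in state S3.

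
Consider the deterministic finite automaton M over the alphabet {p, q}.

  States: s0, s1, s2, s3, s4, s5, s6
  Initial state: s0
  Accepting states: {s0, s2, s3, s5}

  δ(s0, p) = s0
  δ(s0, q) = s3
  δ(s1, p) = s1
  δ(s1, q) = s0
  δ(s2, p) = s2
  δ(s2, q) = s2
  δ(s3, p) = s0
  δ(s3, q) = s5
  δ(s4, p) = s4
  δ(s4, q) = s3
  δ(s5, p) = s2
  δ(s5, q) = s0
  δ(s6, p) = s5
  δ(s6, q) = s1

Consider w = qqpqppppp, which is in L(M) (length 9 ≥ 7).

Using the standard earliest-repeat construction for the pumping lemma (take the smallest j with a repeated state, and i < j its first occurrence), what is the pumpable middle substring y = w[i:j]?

State sequence: s0 -q-> s3 -q-> s5 -p-> s2 -q-> s2 -p-> s2 -p-> s2 -p-> s2 -p-> s2 -p-> s2
First repeat at step 4: s2 was already visited.

So i = 3, j = 4, giving x = w[0:3] = qqp, y = w[3:4] = q, z = w[4:9] = ppppp.
Check: |xy| = 4 ≤ 7 and |y| = 1 ≥ 1. Reading y takes M from s2 back to s2, so every xyⁱz is accepted.

q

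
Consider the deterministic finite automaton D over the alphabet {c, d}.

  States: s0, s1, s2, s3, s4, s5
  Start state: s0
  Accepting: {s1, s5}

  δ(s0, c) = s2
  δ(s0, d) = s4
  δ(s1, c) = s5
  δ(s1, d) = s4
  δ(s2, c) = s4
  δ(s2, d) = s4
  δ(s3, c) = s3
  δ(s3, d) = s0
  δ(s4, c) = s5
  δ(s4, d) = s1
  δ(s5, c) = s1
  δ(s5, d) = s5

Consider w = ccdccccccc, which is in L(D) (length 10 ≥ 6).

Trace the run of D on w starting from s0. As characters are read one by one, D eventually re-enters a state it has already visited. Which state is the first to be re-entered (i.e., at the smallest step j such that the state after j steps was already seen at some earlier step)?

State sequence: s0 -c-> s2 -c-> s4 -d-> s1 -c-> s5 -c-> s1 -c-> s5 -c-> s1 -c-> s5 -c-> s1 -c-> s5
First repeat at step 5: s1 was already visited.

The earliest repeat is at step j = 5: D is in s1, which it already visited at step i = 3.

s1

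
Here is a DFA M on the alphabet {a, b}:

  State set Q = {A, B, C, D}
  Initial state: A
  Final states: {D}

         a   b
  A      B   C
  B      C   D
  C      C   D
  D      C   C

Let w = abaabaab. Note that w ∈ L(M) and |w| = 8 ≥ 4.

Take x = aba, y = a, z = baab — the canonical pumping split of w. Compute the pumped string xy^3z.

abaaaabaab

xy^3z = aba·a·a·a·baab = abaaaabaab.
Reading y = a takes M from C back to C, so after x·y·y·y the machine is still in C, and z then leads to the accepting state D. Hence abaaaabaab ∈ L(M).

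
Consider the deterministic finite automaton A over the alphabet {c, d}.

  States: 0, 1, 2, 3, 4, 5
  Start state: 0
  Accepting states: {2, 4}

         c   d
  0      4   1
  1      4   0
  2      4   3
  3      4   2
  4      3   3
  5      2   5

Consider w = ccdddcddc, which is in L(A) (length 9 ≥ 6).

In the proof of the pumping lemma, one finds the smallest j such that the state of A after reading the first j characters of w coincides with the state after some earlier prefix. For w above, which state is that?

3

Run of A on w = c c d d d c d d c:
  step 0: 0  (start)
  step 1: 4  (read c: 0→4)
  step 2: 3  (read c: 4→3)
  step 3: 2  (read d: 3→2)
  step 4: 3  (read d: 2→3)   ← first repeat (3 seen earlier)
  step 5: 2  (read d: 3→2)
  step 6: 4  (read c: 2→4)
  step 7: 3  (read d: 4→3)
  step 8: 2  (read d: 3→2)
  step 9: 4  (read c: 2→4)

The earliest repeat is at step j = 4: A is in 3, which it already visited at step i = 2.
Pumping length from the standard proof: p = 6 (the number of states). The repeated state found above gives |xy| = j ≤ 6 and |y| = j − i ≥ 1.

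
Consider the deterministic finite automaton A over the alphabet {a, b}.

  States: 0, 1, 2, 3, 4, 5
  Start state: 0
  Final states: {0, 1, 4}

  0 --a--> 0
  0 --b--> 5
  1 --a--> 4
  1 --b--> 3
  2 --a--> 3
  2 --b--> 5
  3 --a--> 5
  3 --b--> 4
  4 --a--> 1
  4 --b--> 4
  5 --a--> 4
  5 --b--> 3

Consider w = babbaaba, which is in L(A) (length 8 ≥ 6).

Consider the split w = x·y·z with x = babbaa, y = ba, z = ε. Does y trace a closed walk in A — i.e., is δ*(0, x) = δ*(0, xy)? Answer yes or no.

no

State sequence: 0 -b-> 5 -a-> 4 -b-> 4 -b-> 4 -a-> 1 -a-> 4 -b-> 4 -a-> 1

After x (step 6): 4. After xy (step 8): 1.
They differ (4 ≠ 1), so y is not a cycle from the state after x; this split is not the one the pumping-lemma construction produces, and pumping y need not keep the string in L(A).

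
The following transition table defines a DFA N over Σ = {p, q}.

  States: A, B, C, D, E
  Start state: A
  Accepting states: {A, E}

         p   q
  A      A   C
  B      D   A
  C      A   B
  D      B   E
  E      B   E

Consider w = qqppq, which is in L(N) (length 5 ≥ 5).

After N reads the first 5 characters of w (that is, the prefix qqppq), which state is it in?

A

State sequence: A -q-> C -q-> B -p-> D -p-> B -q-> A

After reading 5 characters, N is in state A.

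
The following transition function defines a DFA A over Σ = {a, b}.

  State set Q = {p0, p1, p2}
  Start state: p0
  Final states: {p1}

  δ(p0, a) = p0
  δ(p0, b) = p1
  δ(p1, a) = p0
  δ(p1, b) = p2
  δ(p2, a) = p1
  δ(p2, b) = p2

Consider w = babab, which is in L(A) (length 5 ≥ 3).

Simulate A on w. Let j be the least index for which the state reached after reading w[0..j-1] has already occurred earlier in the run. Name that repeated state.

Run of A on w = b a b a b:
  step 0: p0  (start)
  step 1: p1  (read b: p0→p1)
  step 2: p0  (read a: p1→p0)   ← first repeat (p0 seen earlier)
  step 3: p1  (read b: p0→p1)
  step 4: p0  (read a: p1→p0)
  step 5: p1  (read b: p0→p1)

The earliest repeat is at step j = 2: A is in p0, which it already visited at step i = 0.
Since A has 3 states, any run of length ≥ 3 visits 3+1 states, so by pigeonhole some state repeats within the first 3 steps — that repeat gives the pumpable loop.

p0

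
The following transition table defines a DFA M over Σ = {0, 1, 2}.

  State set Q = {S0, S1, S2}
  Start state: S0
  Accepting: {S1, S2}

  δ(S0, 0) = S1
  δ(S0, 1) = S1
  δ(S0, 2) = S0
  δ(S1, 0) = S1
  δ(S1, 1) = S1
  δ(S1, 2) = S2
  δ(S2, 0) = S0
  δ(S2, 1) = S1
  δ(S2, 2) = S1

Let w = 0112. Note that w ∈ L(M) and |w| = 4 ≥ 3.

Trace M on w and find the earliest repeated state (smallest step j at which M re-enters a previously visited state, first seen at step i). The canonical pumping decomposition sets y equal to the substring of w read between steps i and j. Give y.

1

Run of M on w = 0 1 1 2:
  step 0: S0  (start)
  step 1: S1  (read 0: S0→S1)
  step 2: S1  (read 1: S1→S1)   ← first repeat (S1 seen earlier)
  step 3: S1  (read 1: S1→S1)
  step 4: S2  (read 2: S1→S2)

So i = 1, j = 2, giving x = w[0:1] = 0, y = w[1:2] = 1, z = w[2:4] = 12.
Check: |xy| = 2 ≤ 3 and |y| = 1 ≥ 1. Reading y takes M from S1 back to S1, so every xyⁱz is accepted.
Since M has 3 states, any run of length ≥ 3 visits 3+1 states, so by pigeonhole some state repeats within the first 3 steps — that repeat gives the pumpable loop.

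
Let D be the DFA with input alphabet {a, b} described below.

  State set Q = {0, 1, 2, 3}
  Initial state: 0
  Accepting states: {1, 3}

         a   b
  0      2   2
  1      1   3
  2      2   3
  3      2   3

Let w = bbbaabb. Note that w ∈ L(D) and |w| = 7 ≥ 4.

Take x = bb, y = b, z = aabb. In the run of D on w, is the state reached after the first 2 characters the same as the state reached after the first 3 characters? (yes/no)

Run of D on the first 3 characters of w = b b b:
  step 0: 0  (start)
  step 1: 2  (read b: 0→2)
  step 2: 3  (read b: 2→3)
  step 3: 3  (read b: 3→3)

After x (step 2): 3. After xy (step 3): 3.
They match, so y = b drives D around a cycle from 3 back to itself; pumping y any number of times keeps D in 3 before reading z, and xyⁱz ∈ L(D) for every i ≥ 0.

yes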